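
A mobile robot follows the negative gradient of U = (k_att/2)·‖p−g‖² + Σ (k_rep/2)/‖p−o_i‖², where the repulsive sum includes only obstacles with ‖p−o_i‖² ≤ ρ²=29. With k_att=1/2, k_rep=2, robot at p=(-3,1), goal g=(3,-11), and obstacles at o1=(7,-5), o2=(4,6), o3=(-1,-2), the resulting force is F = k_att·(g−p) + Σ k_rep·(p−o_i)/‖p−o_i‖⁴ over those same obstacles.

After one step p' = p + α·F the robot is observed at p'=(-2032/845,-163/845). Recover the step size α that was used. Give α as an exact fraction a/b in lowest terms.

F_att = 1/2·(g−p) = 1/2·(6,-12) = (3.0000,-6.0000)
o1: d²=136 > ρ²=29 → inactive
o2: d²=74 > ρ²=29 → inactive
o3: d²=13 ≤ ρ²=29; F_rep = 2·(-2,3)/13² = (-0.0237,0.0355)
F = F_att + ΣF_rep = (2.9763,-5.9645)
Δp = p'−p = (0.5953,-1.1929); α = Δx/Fx = (503/845) / (503/169) = 1/5
check: Δy/Fy = (-1008/845) / (-1008/169) = 1/5 ✓

α = 1/5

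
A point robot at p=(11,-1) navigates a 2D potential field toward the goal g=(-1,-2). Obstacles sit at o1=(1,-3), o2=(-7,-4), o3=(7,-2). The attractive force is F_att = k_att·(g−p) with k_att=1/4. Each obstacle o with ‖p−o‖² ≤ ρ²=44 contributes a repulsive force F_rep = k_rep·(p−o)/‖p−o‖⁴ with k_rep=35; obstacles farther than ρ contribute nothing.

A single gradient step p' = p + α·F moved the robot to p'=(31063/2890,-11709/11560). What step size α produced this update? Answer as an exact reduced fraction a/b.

α = 1/10

F_att = 1/4·(g−p) = 1/4·(-12,-1) = (-3.0000,-0.2500)
o1: d²=104 > ρ²=44 → inactive
o2: d²=333 > ρ²=44 → inactive
o3: d²=17 ≤ ρ²=44; F_rep = 35·(4,1)/17² = (0.4844,0.1211)
F = F_att + ΣF_rep = (-2.5156,-0.1289)
Δp = p'−p = (-0.2516,-0.0129); α = Δx/Fx = (-727/2890) / (-727/289) = 1/10
check: Δy/Fy = (-149/11560) / (-149/1156) = 1/10 ✓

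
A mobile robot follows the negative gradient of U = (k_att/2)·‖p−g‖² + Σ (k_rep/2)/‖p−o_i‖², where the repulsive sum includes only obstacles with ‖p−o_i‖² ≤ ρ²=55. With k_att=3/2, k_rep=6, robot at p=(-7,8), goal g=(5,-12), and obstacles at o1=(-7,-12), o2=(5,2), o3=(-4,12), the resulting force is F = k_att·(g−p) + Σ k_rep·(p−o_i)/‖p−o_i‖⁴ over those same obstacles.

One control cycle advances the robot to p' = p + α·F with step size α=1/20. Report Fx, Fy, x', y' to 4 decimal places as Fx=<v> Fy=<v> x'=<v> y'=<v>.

F_att = 3/2·(g−p) = 3/2·(12,-20) = (18.0000,-30.0000)
o1: d²=400 > ρ²=55 → inactive
o2: d²=180 > ρ²=55 → inactive
o3: d²=25 ≤ ρ²=55; F_rep = 6·(-3,-4)/25² = (-0.0288,-0.0384)
F = F_att + ΣF_rep = (17.9712,-30.0384)
p' = p + 1/20·F = (-6.1014,6.4981)

Fx=17.9712 Fy=-30.0384 x'=-6.1014 y'=6.4981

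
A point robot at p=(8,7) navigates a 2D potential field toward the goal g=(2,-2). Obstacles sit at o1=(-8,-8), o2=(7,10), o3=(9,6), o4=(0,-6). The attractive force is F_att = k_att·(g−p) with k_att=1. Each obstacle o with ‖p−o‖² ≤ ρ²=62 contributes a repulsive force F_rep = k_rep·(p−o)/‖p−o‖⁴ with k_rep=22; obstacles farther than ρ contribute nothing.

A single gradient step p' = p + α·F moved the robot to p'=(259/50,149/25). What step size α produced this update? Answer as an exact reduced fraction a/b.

F_att = 1·(g−p) = 1·(-6,-9) = (-6.0000,-9.0000)
o1: d²=481 > ρ²=62 → inactive
o2: d²=10 ≤ ρ²=62; F_rep = 22·(1,-3)/10² = (0.2200,-0.6600)
o3: d²=2 ≤ ρ²=62; F_rep = 22·(-1,1)/2² = (-5.5000,5.5000)
o4: d²=233 > ρ²=62 → inactive
F = F_att + ΣF_rep = (-11.2800,-4.1600)
Δp = p'−p = (-2.8200,-1.0400); α = Δx/Fx = (-141/50) / (-282/25) = 1/4
check: Δy/Fy = (-26/25) / (-104/25) = 1/4 ✓

α = 1/4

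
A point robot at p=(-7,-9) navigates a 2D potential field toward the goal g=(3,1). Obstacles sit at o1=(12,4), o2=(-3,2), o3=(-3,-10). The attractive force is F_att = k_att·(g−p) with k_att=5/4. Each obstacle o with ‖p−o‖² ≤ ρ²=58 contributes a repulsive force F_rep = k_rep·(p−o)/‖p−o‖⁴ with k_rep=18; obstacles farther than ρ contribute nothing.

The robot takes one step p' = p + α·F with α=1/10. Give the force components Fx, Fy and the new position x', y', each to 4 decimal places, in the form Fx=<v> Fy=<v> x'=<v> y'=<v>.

F_att = 5/4·(g−p) = 5/4·(10,10) = (12.5000,12.5000)
o1: d²=530 > ρ²=58 → inactive
o2: d²=137 > ρ²=58 → inactive
o3: d²=17 ≤ ρ²=58; F_rep = 18·(-4,1)/17² = (-0.2491,0.0623)
F = F_att + ΣF_rep = (12.2509,12.5623)
p' = p + 1/10·F = (-5.7749,-7.7438)

Fx=12.2509 Fy=12.5623 x'=-5.7749 y'=-7.7438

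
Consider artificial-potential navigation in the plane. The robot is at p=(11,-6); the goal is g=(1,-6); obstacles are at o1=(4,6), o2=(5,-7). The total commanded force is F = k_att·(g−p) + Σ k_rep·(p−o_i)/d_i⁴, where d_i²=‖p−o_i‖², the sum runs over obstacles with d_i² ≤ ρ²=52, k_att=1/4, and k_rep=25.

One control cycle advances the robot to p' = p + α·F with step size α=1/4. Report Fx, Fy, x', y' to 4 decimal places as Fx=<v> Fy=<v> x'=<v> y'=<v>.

Fx=-2.3904 Fy=0.0183 x'=10.4024 y'=-5.9954

F_att = 1/4·(g−p) = 1/4·(-10,0) = (-2.5000,0.0000)
o1: d²=193 > ρ²=52 → inactive
o2: d²=37 ≤ ρ²=52; F_rep = 25·(6,1)/37² = (0.1096,0.0183)
F = F_att + ΣF_rep = (-2.3904,0.0183)
p' = p + 1/4·F = (10.4024,-5.9954)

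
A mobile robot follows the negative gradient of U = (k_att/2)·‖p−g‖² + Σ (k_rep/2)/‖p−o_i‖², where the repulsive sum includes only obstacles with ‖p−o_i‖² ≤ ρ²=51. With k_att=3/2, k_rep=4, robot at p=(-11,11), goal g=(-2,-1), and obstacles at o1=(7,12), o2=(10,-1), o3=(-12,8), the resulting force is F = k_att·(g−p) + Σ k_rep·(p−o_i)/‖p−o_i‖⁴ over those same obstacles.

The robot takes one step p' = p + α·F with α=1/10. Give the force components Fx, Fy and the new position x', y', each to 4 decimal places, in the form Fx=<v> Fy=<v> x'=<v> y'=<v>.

F_att = 3/2·(g−p) = 3/2·(9,-12) = (13.5000,-18.0000)
o1: d²=325 > ρ²=51 → inactive
o2: d²=585 > ρ²=51 → inactive
o3: d²=10 ≤ ρ²=51; F_rep = 4·(1,3)/10² = (0.0400,0.1200)
F = F_att + ΣF_rep = (13.5400,-17.8800)
p' = p + 1/10·F = (-9.6460,9.2120)

Fx=13.5400 Fy=-17.8800 x'=-9.6460 y'=9.2120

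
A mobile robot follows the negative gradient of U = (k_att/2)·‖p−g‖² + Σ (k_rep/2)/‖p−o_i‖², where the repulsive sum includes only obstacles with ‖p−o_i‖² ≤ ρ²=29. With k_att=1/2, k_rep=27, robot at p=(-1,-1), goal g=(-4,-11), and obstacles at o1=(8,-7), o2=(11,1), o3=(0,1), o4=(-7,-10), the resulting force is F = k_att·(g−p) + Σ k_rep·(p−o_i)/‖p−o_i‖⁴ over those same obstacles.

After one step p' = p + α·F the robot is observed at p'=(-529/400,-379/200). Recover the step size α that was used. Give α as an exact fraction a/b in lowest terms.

F_att = 1/2·(g−p) = 1/2·(-3,-10) = (-1.5000,-5.0000)
o1: d²=117 > ρ²=29 → inactive
o2: d²=148 > ρ²=29 → inactive
o3: d²=5 ≤ ρ²=29; F_rep = 27·(-1,-2)/5² = (-1.0800,-2.1600)
o4: d²=117 > ρ²=29 → inactive
F = F_att + ΣF_rep = (-2.5800,-7.1600)
Δp = p'−p = (-0.3225,-0.8950); α = Δx/Fx = (-129/400) / (-129/50) = 1/8
check: Δy/Fy = (-179/200) / (-179/25) = 1/8 ✓

α = 1/8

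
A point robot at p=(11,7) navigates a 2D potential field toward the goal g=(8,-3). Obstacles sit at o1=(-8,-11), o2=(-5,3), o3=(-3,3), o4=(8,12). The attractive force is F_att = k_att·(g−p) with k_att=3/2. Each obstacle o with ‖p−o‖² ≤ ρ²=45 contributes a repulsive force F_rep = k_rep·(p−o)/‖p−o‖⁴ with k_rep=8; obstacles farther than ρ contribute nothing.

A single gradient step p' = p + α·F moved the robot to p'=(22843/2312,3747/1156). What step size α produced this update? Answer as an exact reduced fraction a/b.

F_att = 3/2·(g−p) = 3/2·(-3,-10) = (-4.5000,-15.0000)
o1: d²=685 > ρ²=45 → inactive
o2: d²=272 > ρ²=45 → inactive
o3: d²=212 > ρ²=45 → inactive
o4: d²=34 ≤ ρ²=45; F_rep = 8·(3,-5)/34² = (0.0208,-0.0346)
F = F_att + ΣF_rep = (-4.4792,-15.0346)
Δp = p'−p = (-1.1198,-3.7587); α = Δx/Fx = (-2589/2312) / (-2589/578) = 1/4
check: Δy/Fy = (-4345/1156) / (-4345/289) = 1/4 ✓

α = 1/4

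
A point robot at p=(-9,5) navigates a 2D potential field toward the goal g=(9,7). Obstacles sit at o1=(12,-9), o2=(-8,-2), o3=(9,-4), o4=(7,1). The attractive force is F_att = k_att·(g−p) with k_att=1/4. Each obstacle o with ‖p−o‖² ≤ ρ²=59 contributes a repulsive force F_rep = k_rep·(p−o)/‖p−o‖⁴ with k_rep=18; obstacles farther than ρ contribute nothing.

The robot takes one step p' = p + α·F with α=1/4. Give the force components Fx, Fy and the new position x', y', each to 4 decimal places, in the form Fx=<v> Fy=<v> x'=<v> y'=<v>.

F_att = 1/4·(g−p) = 1/4·(18,2) = (4.5000,0.5000)
o1: d²=637 > ρ²=59 → inactive
o2: d²=50 ≤ ρ²=59; F_rep = 18·(-1,7)/50² = (-0.0072,0.0504)
o3: d²=405 > ρ²=59 → inactive
o4: d²=272 > ρ²=59 → inactive
F = F_att + ΣF_rep = (4.4928,0.5504)
p' = p + 1/4·F = (-7.8768,5.1376)

Fx=4.4928 Fy=0.5504 x'=-7.8768 y'=5.1376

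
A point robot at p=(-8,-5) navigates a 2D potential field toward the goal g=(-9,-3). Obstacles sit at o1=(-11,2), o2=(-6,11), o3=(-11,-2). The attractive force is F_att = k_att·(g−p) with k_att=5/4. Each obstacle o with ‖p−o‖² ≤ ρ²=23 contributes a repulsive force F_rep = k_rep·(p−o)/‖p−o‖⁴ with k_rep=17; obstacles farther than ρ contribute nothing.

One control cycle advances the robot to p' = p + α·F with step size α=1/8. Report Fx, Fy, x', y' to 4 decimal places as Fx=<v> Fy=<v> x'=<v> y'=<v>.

F_att = 5/4·(g−p) = 5/4·(-1,2) = (-1.2500,2.5000)
o1: d²=58 > ρ²=23 → inactive
o2: d²=260 > ρ²=23 → inactive
o3: d²=18 ≤ ρ²=23; F_rep = 17·(3,-3)/18² = (0.1574,-0.1574)
F = F_att + ΣF_rep = (-1.0926,2.3426)
p' = p + 1/8·F = (-8.1366,-4.7072)

Fx=-1.0926 Fy=2.3426 x'=-8.1366 y'=-4.7072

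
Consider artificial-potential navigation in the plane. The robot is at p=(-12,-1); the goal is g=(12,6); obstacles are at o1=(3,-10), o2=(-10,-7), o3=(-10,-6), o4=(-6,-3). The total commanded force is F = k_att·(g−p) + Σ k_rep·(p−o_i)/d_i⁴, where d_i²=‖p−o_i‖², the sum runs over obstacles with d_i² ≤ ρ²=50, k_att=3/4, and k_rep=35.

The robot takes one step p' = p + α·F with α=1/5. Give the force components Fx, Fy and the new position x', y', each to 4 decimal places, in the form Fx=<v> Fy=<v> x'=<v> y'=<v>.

Fx=17.7418 Fy=5.6331 x'=-8.4516 y'=0.1266

F_att = 3/4·(g−p) = 3/4·(24,7) = (18.0000,5.2500)
o1: d²=306 > ρ²=50 → inactive
o2: d²=40 ≤ ρ²=50; F_rep = 35·(-2,6)/40² = (-0.0437,0.1313)
o3: d²=29 ≤ ρ²=50; F_rep = 35·(-2,5)/29² = (-0.0832,0.2081)
o4: d²=40 ≤ ρ²=50; F_rep = 35·(-6,2)/40² = (-0.1313,0.0437)
F = F_att + ΣF_rep = (17.7418,5.6331)
p' = p + 1/5·F = (-8.4516,0.1266)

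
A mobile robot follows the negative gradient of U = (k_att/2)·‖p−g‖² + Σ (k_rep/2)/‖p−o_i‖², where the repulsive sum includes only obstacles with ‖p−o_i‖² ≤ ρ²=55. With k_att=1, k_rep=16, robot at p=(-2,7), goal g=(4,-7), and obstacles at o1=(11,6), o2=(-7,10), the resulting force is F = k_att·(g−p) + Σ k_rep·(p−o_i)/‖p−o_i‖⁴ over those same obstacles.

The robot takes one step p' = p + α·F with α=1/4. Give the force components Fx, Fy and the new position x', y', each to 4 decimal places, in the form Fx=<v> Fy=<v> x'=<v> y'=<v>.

F_att = 1·(g−p) = 1·(6,-14) = (6.0000,-14.0000)
o1: d²=170 > ρ²=55 → inactive
o2: d²=34 ≤ ρ²=55; F_rep = 16·(5,-3)/34² = (0.0692,-0.0415)
F = F_att + ΣF_rep = (6.0692,-14.0415)
p' = p + 1/4·F = (-0.4827,3.4896)

Fx=6.0692 Fy=-14.0415 x'=-0.4827 y'=3.4896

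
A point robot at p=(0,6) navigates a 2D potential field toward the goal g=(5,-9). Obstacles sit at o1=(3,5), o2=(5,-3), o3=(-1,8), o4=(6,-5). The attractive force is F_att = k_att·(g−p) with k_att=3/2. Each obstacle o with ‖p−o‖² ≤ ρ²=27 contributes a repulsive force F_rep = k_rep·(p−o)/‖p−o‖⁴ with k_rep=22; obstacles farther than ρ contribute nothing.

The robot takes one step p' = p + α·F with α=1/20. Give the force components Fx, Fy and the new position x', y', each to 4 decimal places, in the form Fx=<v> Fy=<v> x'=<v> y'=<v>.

Fx=7.7200 Fy=-24.0400 x'=0.3860 y'=4.7980

F_att = 3/2·(g−p) = 3/2·(5,-15) = (7.5000,-22.5000)
o1: d²=10 ≤ ρ²=27; F_rep = 22·(-3,1)/10² = (-0.6600,0.2200)
o2: d²=106 > ρ²=27 → inactive
o3: d²=5 ≤ ρ²=27; F_rep = 22·(1,-2)/5² = (0.8800,-1.7600)
o4: d²=157 > ρ²=27 → inactive
F = F_att + ΣF_rep = (7.7200,-24.0400)
p' = p + 1/20·F = (0.3860,4.7980)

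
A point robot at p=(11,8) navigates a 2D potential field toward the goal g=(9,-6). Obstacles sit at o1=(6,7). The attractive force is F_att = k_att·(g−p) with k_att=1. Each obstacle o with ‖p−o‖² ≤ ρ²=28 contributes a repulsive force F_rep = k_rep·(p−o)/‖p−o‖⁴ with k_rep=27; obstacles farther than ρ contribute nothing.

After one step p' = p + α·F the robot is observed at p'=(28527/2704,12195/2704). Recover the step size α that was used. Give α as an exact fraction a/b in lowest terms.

F_att = 1·(g−p) = 1·(-2,-14) = (-2.0000,-14.0000)
o1: d²=26 ≤ ρ²=28; F_rep = 27·(5,1)/26² = (0.1997,0.0399)
F = F_att + ΣF_rep = (-1.8003,-13.9601)
Δp = p'−p = (-0.4501,-3.4900); α = Δx/Fx = (-1217/2704) / (-1217/676) = 1/4
check: Δy/Fy = (-9437/2704) / (-9437/676) = 1/4 ✓

α = 1/4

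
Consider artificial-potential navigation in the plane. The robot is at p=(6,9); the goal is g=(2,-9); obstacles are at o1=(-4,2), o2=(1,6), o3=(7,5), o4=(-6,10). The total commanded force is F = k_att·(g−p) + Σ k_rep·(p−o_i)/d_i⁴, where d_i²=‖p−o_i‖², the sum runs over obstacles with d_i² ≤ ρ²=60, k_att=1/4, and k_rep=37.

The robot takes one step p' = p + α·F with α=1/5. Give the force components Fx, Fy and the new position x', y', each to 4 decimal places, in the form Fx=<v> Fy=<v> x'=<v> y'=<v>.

F_att = 1/4·(g−p) = 1/4·(-4,-18) = (-1.0000,-4.5000)
o1: d²=149 > ρ²=60 → inactive
o2: d²=34 ≤ ρ²=60; F_rep = 37·(5,3)/34² = (0.1600,0.0960)
o3: d²=17 ≤ ρ²=60; F_rep = 37·(-1,4)/17² = (-0.1280,0.5121)
o4: d²=145 > ρ²=60 → inactive
F = F_att + ΣF_rep = (-0.9680,-3.8919)
p' = p + 1/5·F = (5.8064,8.2216)

Fx=-0.9680 Fy=-3.8919 x'=5.8064 y'=8.2216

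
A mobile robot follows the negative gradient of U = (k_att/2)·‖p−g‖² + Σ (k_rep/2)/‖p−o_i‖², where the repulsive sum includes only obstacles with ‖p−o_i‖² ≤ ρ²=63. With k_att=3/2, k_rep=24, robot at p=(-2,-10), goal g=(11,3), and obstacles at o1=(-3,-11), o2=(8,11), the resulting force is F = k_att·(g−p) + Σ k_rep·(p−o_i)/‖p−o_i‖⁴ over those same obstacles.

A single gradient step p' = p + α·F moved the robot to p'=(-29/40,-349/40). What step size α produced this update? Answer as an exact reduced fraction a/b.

F_att = 3/2·(g−p) = 3/2·(13,13) = (19.5000,19.5000)
o1: d²=2 ≤ ρ²=63; F_rep = 24·(1,1)/2² = (6.0000,6.0000)
o2: d²=541 > ρ²=63 → inactive
F = F_att + ΣF_rep = (25.5000,25.5000)
Δp = p'−p = (1.2750,1.2750); α = Δx/Fx = (51/40) / (51/2) = 1/20
check: Δy/Fy = (51/40) / (51/2) = 1/20 ✓

α = 1/20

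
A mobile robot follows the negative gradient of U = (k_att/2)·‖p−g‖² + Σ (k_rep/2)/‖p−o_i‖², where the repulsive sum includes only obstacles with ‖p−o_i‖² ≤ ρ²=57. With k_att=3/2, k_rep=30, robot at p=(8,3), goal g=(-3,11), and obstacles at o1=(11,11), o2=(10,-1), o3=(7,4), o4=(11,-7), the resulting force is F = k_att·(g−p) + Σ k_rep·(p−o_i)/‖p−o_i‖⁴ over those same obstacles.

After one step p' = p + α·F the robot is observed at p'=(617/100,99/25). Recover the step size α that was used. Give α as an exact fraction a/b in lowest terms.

F_att = 3/2·(g−p) = 3/2·(-11,8) = (-16.5000,12.0000)
o1: d²=73 > ρ²=57 → inactive
o2: d²=20 ≤ ρ²=57; F_rep = 30·(-2,4)/20² = (-0.1500,0.3000)
o3: d²=2 ≤ ρ²=57; F_rep = 30·(1,-1)/2² = (7.5000,-7.5000)
o4: d²=109 > ρ²=57 → inactive
F = F_att + ΣF_rep = (-9.1500,4.8000)
Δp = p'−p = (-1.8300,0.9600); α = Δx/Fx = (-183/100) / (-183/20) = 1/5
check: Δy/Fy = (24/25) / (24/5) = 1/5 ✓

α = 1/5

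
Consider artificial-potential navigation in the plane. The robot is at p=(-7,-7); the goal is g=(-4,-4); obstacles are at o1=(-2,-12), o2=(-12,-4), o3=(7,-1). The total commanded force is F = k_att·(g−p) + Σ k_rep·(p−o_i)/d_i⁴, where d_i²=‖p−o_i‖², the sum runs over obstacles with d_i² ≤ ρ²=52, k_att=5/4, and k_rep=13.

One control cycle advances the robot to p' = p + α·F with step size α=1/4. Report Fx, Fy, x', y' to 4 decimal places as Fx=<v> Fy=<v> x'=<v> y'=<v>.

Fx=3.7802 Fy=3.7423 x'=-6.0549 y'=-6.0644

F_att = 5/4·(g−p) = 5/4·(3,3) = (3.7500,3.7500)
o1: d²=50 ≤ ρ²=52; F_rep = 13·(-5,5)/50² = (-0.0260,0.0260)
o2: d²=34 ≤ ρ²=52; F_rep = 13·(5,-3)/34² = (0.0562,-0.0337)
o3: d²=232 > ρ²=52 → inactive
F = F_att + ΣF_rep = (3.7802,3.7423)
p' = p + 1/4·F = (-6.0549,-6.0644)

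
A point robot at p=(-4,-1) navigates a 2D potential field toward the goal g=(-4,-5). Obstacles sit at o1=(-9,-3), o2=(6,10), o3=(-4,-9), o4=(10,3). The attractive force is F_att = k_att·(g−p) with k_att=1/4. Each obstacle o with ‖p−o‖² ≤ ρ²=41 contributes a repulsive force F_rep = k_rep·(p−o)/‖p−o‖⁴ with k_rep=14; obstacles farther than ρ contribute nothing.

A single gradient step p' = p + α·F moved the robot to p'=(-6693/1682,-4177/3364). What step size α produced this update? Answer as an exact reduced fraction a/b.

α = 1/4

F_att = 1/4·(g−p) = 1/4·(0,-4) = (0.0000,-1.0000)
o1: d²=29 ≤ ρ²=41; F_rep = 14·(5,2)/29² = (0.0832,0.0333)
o2: d²=221 > ρ²=41 → inactive
o3: d²=64 > ρ²=41 → inactive
o4: d²=212 > ρ²=41 → inactive
F = F_att + ΣF_rep = (0.0832,-0.9667)
Δp = p'−p = (0.0208,-0.2417); α = Δx/Fx = (35/1682) / (70/841) = 1/4
check: Δy/Fy = (-813/3364) / (-813/841) = 1/4 ✓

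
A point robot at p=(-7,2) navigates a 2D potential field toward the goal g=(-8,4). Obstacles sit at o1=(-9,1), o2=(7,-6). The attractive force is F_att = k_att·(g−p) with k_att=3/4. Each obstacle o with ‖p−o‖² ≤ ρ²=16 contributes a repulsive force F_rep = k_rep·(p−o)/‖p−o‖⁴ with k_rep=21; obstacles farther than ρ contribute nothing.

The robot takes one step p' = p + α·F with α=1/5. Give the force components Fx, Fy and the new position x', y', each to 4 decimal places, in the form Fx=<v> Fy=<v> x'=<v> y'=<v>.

Fx=0.9300 Fy=2.3400 x'=-6.8140 y'=2.4680

F_att = 3/4·(g−p) = 3/4·(-1,2) = (-0.7500,1.5000)
o1: d²=5 ≤ ρ²=16; F_rep = 21·(2,1)/5² = (1.6800,0.8400)
o2: d²=260 > ρ²=16 → inactive
F = F_att + ΣF_rep = (0.9300,2.3400)
p' = p + 1/5·F = (-6.8140,2.4680)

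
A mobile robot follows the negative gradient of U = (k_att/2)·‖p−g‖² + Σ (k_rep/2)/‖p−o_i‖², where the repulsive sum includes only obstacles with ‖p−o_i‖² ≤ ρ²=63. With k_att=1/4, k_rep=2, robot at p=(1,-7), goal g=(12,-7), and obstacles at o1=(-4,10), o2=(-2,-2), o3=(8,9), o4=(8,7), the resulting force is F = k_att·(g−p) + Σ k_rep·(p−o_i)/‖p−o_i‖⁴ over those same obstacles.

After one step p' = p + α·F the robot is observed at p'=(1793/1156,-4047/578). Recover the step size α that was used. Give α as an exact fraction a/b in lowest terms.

F_att = 1/4·(g−p) = 1/4·(11,0) = (2.7500,0.0000)
o1: d²=314 > ρ²=63 → inactive
o2: d²=34 ≤ ρ²=63; F_rep = 2·(3,-5)/34² = (0.0052,-0.0087)
o3: d²=305 > ρ²=63 → inactive
o4: d²=245 > ρ²=63 → inactive
F = F_att + ΣF_rep = (2.7552,-0.0087)
Δp = p'−p = (0.5510,-0.0017); α = Δx/Fx = (637/1156) / (3185/1156) = 1/5
check: Δy/Fy = (-1/578) / (-5/578) = 1/5 ✓

α = 1/5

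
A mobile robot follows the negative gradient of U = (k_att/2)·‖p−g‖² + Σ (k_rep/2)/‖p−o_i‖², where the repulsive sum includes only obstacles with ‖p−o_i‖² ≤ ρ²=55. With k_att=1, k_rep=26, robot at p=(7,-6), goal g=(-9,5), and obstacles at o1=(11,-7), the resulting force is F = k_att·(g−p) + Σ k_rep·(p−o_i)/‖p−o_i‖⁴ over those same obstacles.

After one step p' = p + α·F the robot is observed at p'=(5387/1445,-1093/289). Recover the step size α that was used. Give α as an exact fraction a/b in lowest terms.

α = 1/5

F_att = 1·(g−p) = 1·(-16,11) = (-16.0000,11.0000)
o1: d²=17 ≤ ρ²=55; F_rep = 26·(-4,1)/17² = (-0.3599,0.0900)
F = F_att + ΣF_rep = (-16.3599,11.0900)
Δp = p'−p = (-3.2720,2.2180); α = Δx/Fx = (-4728/1445) / (-4728/289) = 1/5
check: Δy/Fy = (641/289) / (3205/289) = 1/5 ✓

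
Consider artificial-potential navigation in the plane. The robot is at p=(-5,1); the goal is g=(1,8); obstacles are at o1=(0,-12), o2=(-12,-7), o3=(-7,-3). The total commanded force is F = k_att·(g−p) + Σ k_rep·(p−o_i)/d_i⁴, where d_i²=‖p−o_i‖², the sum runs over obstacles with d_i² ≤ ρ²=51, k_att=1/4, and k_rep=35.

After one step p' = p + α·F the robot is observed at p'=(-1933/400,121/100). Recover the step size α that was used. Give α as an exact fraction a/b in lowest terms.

F_att = 1/4·(g−p) = 1/4·(6,7) = (1.5000,1.7500)
o1: d²=194 > ρ²=51 → inactive
o2: d²=113 > ρ²=51 → inactive
o3: d²=20 ≤ ρ²=51; F_rep = 35·(2,4)/20² = (0.1750,0.3500)
F = F_att + ΣF_rep = (1.6750,2.1000)
Δp = p'−p = (0.1675,0.2100); α = Δx/Fx = (67/400) / (67/40) = 1/10
check: Δy/Fy = (21/100) / (21/10) = 1/10 ✓

α = 1/10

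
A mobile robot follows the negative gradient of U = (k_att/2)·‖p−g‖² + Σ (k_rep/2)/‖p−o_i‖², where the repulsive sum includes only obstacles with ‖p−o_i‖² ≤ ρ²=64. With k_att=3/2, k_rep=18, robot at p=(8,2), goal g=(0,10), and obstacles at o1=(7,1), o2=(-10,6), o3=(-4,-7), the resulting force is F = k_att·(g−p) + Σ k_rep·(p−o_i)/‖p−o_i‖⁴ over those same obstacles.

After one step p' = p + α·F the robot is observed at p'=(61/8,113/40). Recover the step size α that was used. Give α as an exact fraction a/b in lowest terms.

F_att = 3/2·(g−p) = 3/2·(-8,8) = (-12.0000,12.0000)
o1: d²=2 ≤ ρ²=64; F_rep = 18·(1,1)/2² = (4.5000,4.5000)
o2: d²=340 > ρ²=64 → inactive
o3: d²=225 > ρ²=64 → inactive
F = F_att + ΣF_rep = (-7.5000,16.5000)
Δp = p'−p = (-0.3750,0.8250); α = Δx/Fx = (-3/8) / (-15/2) = 1/20
check: Δy/Fy = (33/40) / (33/2) = 1/20 ✓

α = 1/20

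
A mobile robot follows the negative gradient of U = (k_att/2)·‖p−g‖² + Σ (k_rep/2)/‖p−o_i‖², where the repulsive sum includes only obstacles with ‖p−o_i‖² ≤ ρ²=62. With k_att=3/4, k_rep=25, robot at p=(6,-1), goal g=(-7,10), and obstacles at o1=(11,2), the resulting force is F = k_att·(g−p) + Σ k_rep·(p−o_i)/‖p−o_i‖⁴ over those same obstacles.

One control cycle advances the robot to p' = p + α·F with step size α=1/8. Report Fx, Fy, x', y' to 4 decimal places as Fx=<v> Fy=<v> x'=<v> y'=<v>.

Fx=-9.8581 Fy=8.1851 x'=4.7677 y'=0.0231

F_att = 3/4·(g−p) = 3/4·(-13,11) = (-9.7500,8.2500)
o1: d²=34 ≤ ρ²=62; F_rep = 25·(-5,-3)/34² = (-0.1081,-0.0649)
F = F_att + ΣF_rep = (-9.8581,8.1851)
p' = p + 1/8·F = (4.7677,0.0231)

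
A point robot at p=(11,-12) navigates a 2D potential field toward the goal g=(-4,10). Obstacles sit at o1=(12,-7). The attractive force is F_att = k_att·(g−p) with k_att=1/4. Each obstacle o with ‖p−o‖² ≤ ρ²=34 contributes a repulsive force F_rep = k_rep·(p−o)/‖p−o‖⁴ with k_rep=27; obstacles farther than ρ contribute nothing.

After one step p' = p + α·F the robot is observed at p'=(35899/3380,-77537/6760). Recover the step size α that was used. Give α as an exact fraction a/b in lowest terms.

F_att = 1/4·(g−p) = 1/4·(-15,22) = (-3.7500,5.5000)
o1: d²=26 ≤ ρ²=34; F_rep = 27·(-1,-5)/26² = (-0.0399,-0.1997)
F = F_att + ΣF_rep = (-3.7899,5.3003)
Δp = p'−p = (-0.3790,0.5300); α = Δx/Fx = (-1281/3380) / (-1281/338) = 1/10
check: Δy/Fy = (3583/6760) / (3583/676) = 1/10 ✓

α = 1/10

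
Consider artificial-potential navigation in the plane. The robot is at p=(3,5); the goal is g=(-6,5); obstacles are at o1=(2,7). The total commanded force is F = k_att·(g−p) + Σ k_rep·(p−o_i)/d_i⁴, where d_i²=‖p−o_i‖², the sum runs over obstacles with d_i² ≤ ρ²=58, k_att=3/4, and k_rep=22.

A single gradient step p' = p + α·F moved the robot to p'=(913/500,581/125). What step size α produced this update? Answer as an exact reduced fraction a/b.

F_att = 3/4·(g−p) = 3/4·(-9,0) = (-6.7500,0.0000)
o1: d²=5 ≤ ρ²=58; F_rep = 22·(1,-2)/5² = (0.8800,-1.7600)
F = F_att + ΣF_rep = (-5.8700,-1.7600)
Δp = p'−p = (-1.1740,-0.3520); α = Δx/Fx = (-587/500) / (-587/100) = 1/5
check: Δy/Fy = (-44/125) / (-44/25) = 1/5 ✓

α = 1/5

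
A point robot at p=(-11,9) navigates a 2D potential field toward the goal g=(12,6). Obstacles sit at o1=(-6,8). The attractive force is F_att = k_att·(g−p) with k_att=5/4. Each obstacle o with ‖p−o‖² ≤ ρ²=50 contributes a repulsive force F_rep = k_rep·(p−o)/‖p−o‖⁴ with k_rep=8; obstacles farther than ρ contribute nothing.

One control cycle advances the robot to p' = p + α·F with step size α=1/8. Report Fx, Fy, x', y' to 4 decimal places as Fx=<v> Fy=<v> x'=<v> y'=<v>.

Fx=28.6908 Fy=-3.7382 x'=-7.4136 y'=8.5327

F_att = 5/4·(g−p) = 5/4·(23,-3) = (28.7500,-3.7500)
o1: d²=26 ≤ ρ²=50; F_rep = 8·(-5,1)/26² = (-0.0592,0.0118)
F = F_att + ΣF_rep = (28.6908,-3.7382)
p' = p + 1/8·F = (-7.4136,8.5327)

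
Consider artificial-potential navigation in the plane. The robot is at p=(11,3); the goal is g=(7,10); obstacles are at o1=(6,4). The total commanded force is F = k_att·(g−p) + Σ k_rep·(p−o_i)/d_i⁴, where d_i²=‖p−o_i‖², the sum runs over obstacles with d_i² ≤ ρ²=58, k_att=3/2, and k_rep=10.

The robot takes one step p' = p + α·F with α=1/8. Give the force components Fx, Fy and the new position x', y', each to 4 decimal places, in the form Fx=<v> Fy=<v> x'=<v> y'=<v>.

F_att = 3/2·(g−p) = 3/2·(-4,7) = (-6.0000,10.5000)
o1: d²=26 ≤ ρ²=58; F_rep = 10·(5,-1)/26² = (0.0740,-0.0148)
F = F_att + ΣF_rep = (-5.9260,10.4852)
p' = p + 1/8·F = (10.2592,4.3107)

Fx=-5.9260 Fy=10.4852 x'=10.2592 y'=4.3107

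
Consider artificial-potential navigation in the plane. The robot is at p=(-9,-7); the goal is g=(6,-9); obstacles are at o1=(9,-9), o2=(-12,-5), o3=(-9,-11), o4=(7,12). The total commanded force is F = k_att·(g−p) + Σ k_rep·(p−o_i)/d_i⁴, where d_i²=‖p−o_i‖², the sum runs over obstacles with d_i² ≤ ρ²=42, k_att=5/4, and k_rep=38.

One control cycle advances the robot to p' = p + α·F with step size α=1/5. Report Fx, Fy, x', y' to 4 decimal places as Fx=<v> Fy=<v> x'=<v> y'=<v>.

Fx=19.4246 Fy=-2.3560 x'=-5.1151 y'=-7.4712

F_att = 5/4·(g−p) = 5/4·(15,-2) = (18.7500,-2.5000)
o1: d²=328 > ρ²=42 → inactive
o2: d²=13 ≤ ρ²=42; F_rep = 38·(3,-2)/13² = (0.6746,-0.4497)
o3: d²=16 ≤ ρ²=42; F_rep = 38·(0,4)/16² = (0.0000,0.5938)
o4: d²=617 > ρ²=42 → inactive
F = F_att + ΣF_rep = (19.4246,-2.3560)
p' = p + 1/5·F = (-5.1151,-7.4712)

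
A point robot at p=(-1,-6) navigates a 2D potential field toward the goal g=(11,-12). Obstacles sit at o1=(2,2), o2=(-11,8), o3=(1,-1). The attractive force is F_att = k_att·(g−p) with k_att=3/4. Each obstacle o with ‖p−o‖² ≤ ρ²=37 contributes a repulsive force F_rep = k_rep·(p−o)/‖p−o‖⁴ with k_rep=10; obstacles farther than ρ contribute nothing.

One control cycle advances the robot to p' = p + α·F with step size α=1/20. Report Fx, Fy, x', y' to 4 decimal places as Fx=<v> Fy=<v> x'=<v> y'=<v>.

F_att = 3/4·(g−p) = 3/4·(12,-6) = (9.0000,-4.5000)
o1: d²=73 > ρ²=37 → inactive
o2: d²=296 > ρ²=37 → inactive
o3: d²=29 ≤ ρ²=37; F_rep = 10·(-2,-5)/29² = (-0.0238,-0.0595)
F = F_att + ΣF_rep = (8.9762,-4.5595)
p' = p + 1/20·F = (-0.5512,-6.2280)

Fx=8.9762 Fy=-4.5595 x'=-0.5512 y'=-6.2280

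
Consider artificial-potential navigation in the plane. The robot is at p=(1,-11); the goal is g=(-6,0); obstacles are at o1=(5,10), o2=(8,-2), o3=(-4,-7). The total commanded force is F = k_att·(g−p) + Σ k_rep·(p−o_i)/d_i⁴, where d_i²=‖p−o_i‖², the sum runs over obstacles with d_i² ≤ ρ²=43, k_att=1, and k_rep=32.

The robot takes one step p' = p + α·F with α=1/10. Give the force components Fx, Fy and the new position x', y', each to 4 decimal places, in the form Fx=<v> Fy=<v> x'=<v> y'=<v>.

F_att = 1·(g−p) = 1·(-7,11) = (-7.0000,11.0000)
o1: d²=457 > ρ²=43 → inactive
o2: d²=130 > ρ²=43 → inactive
o3: d²=41 ≤ ρ²=43; F_rep = 32·(5,-4)/41² = (0.0952,-0.0761)
F = F_att + ΣF_rep = (-6.9048,10.9239)
p' = p + 1/10·F = (0.3095,-9.9076)

Fx=-6.9048 Fy=10.9239 x'=0.3095 y'=-9.9076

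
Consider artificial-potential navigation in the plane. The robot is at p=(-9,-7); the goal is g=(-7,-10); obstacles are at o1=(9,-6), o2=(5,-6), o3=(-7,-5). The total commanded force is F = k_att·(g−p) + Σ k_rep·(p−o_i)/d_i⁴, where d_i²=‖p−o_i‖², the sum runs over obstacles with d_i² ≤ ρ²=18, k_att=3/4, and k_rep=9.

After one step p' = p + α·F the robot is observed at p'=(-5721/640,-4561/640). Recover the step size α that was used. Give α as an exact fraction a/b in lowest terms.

α = 1/20

F_att = 3/4·(g−p) = 3/4·(2,-3) = (1.5000,-2.2500)
o1: d²=325 > ρ²=18 → inactive
o2: d²=197 > ρ²=18 → inactive
o3: d²=8 ≤ ρ²=18; F_rep = 9·(-2,-2)/8² = (-0.2812,-0.2812)
F = F_att + ΣF_rep = (1.2188,-2.5312)
Δp = p'−p = (0.0609,-0.1266); α = Δx/Fx = (39/640) / (39/32) = 1/20
check: Δy/Fy = (-81/640) / (-81/32) = 1/20 ✓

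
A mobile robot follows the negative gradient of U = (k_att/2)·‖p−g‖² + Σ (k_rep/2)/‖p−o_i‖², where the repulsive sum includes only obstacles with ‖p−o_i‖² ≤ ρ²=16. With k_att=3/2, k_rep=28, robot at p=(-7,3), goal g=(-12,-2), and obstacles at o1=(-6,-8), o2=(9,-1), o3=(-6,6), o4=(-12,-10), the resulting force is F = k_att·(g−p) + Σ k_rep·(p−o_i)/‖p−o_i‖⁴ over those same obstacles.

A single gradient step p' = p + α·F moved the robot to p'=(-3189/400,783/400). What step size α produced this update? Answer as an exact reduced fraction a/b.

α = 1/8

F_att = 3/2·(g−p) = 3/2·(-5,-5) = (-7.5000,-7.5000)
o1: d²=122 > ρ²=16 → inactive
o2: d²=272 > ρ²=16 → inactive
o3: d²=10 ≤ ρ²=16; F_rep = 28·(-1,-3)/10² = (-0.2800,-0.8400)
o4: d²=194 > ρ²=16 → inactive
F = F_att + ΣF_rep = (-7.7800,-8.3400)
Δp = p'−p = (-0.9725,-1.0425); α = Δx/Fx = (-389/400) / (-389/50) = 1/8
check: Δy/Fy = (-417/400) / (-417/50) = 1/8 ✓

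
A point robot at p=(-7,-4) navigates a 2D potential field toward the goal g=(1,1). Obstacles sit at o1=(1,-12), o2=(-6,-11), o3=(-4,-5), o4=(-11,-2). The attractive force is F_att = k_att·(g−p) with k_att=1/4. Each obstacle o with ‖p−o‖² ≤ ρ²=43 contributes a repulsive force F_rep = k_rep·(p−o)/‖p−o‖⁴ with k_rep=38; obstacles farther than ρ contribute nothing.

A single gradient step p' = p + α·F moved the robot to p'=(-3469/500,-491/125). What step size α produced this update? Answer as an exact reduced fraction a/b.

α = 1/20

F_att = 1/4·(g−p) = 1/4·(8,5) = (2.0000,1.2500)
o1: d²=128 > ρ²=43 → inactive
o2: d²=50 > ρ²=43 → inactive
o3: d²=10 ≤ ρ²=43; F_rep = 38·(-3,1)/10² = (-1.1400,0.3800)
o4: d²=20 ≤ ρ²=43; F_rep = 38·(4,-2)/20² = (0.3800,-0.1900)
F = F_att + ΣF_rep = (1.2400,1.4400)
Δp = p'−p = (0.0620,0.0720); α = Δx/Fx = (31/500) / (31/25) = 1/20
check: Δy/Fy = (9/125) / (36/25) = 1/20 ✓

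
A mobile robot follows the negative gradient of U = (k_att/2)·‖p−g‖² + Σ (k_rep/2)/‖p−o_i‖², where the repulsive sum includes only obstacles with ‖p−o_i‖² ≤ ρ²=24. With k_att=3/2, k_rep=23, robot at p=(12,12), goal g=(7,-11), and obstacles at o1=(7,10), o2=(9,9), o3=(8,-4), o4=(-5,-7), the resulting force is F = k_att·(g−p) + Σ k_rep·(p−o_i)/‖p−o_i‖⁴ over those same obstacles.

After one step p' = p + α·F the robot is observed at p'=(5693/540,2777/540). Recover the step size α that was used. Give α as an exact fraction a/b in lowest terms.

F_att = 3/2·(g−p) = 3/2·(-5,-23) = (-7.5000,-34.5000)
o1: d²=29 > ρ²=24 → inactive
o2: d²=18 ≤ ρ²=24; F_rep = 23·(3,3)/18² = (0.2130,0.2130)
o3: d²=272 > ρ²=24 → inactive
o4: d²=650 > ρ²=24 → inactive
F = F_att + ΣF_rep = (-7.2870,-34.2870)
Δp = p'−p = (-1.4574,-6.8574); α = Δx/Fx = (-787/540) / (-787/108) = 1/5
check: Δy/Fy = (-3703/540) / (-3703/108) = 1/5 ✓

α = 1/5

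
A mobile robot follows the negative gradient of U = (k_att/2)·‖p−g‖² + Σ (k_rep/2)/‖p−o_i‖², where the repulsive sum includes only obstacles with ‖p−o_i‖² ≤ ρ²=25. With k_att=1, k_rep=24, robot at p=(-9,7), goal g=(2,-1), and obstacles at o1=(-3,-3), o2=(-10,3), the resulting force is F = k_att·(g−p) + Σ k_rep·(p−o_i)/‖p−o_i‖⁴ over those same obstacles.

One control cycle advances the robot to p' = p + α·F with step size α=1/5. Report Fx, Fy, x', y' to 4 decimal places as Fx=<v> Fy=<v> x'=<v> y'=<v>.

Fx=11.0830 Fy=-7.6678 x'=-6.7834 y'=5.4664

F_att = 1·(g−p) = 1·(11,-8) = (11.0000,-8.0000)
o1: d²=136 > ρ²=25 → inactive
o2: d²=17 ≤ ρ²=25; F_rep = 24·(1,4)/17² = (0.0830,0.3322)
F = F_att + ΣF_rep = (11.0830,-7.6678)
p' = p + 1/5·F = (-6.7834,5.4664)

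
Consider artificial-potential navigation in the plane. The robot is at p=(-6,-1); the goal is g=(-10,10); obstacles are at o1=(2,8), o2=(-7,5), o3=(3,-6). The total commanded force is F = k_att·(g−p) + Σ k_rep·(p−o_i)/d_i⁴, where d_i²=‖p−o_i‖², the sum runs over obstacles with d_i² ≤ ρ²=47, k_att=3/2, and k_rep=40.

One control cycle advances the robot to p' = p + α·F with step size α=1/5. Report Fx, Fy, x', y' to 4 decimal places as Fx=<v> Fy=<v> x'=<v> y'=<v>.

Fx=-5.9708 Fy=16.3247 x'=-7.1942 y'=2.2649

F_att = 3/2·(g−p) = 3/2·(-4,11) = (-6.0000,16.5000)
o1: d²=145 > ρ²=47 → inactive
o2: d²=37 ≤ ρ²=47; F_rep = 40·(1,-6)/37² = (0.0292,-0.1753)
o3: d²=106 > ρ²=47 → inactive
F = F_att + ΣF_rep = (-5.9708,16.3247)
p' = p + 1/5·F = (-7.1942,2.2649)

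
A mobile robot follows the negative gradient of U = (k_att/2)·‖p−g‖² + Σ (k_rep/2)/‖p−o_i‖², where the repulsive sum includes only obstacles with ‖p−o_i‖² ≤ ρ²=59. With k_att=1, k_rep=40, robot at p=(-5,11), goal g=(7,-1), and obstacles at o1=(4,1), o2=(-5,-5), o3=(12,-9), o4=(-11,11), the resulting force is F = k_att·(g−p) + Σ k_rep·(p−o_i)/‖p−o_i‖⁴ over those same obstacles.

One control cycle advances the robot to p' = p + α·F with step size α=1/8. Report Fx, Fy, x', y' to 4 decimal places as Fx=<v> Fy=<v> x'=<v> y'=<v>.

Fx=12.1852 Fy=-12.0000 x'=-3.4769 y'=9.5000

F_att = 1·(g−p) = 1·(12,-12) = (12.0000,-12.0000)
o1: d²=181 > ρ²=59 → inactive
o2: d²=256 > ρ²=59 → inactive
o3: d²=689 > ρ²=59 → inactive
o4: d²=36 ≤ ρ²=59; F_rep = 40·(6,0)/36² = (0.1852,0.0000)
F = F_att + ΣF_rep = (12.1852,-12.0000)
p' = p + 1/8·F = (-3.4769,9.5000)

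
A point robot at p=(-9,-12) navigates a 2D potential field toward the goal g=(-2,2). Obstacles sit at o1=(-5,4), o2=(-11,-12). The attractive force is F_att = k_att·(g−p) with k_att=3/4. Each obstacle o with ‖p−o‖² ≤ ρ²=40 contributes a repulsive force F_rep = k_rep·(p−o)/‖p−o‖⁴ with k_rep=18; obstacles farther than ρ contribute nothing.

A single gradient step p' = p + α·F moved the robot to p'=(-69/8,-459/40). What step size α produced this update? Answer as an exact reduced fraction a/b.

α = 1/20

F_att = 3/4·(g−p) = 3/4·(7,14) = (5.2500,10.5000)
o1: d²=272 > ρ²=40 → inactive
o2: d²=4 ≤ ρ²=40; F_rep = 18·(2,0)/4² = (2.2500,0.0000)
F = F_att + ΣF_rep = (7.5000,10.5000)
Δp = p'−p = (0.3750,0.5250); α = Δx/Fx = (3/8) / (15/2) = 1/20
check: Δy/Fy = (21/40) / (21/2) = 1/20 ✓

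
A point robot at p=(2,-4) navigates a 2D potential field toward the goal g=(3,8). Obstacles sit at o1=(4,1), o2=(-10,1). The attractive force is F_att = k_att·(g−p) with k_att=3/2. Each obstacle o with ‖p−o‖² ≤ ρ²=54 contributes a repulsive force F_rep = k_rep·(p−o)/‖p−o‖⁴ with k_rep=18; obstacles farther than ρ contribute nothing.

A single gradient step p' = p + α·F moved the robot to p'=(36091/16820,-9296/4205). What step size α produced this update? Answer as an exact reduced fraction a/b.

F_att = 3/2·(g−p) = 3/2·(1,12) = (1.5000,18.0000)
o1: d²=29 ≤ ρ²=54; F_rep = 18·(-2,-5)/29² = (-0.0428,-0.1070)
o2: d²=169 > ρ²=54 → inactive
F = F_att + ΣF_rep = (1.4572,17.8930)
Δp = p'−p = (0.1457,1.7893); α = Δx/Fx = (2451/16820) / (2451/1682) = 1/10
check: Δy/Fy = (7524/4205) / (15048/841) = 1/10 ✓

α = 1/10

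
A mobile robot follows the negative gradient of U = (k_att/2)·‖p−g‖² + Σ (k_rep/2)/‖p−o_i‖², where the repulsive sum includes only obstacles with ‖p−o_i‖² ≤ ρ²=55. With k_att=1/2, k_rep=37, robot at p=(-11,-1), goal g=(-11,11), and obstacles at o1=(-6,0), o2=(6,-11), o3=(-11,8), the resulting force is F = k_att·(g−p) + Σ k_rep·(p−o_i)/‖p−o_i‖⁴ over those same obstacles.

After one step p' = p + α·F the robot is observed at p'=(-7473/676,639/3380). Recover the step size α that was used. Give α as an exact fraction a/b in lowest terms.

F_att = 1/2·(g−p) = 1/2·(0,12) = (0.0000,6.0000)
o1: d²=26 ≤ ρ²=55; F_rep = 37·(-5,-1)/26² = (-0.2737,-0.0547)
o2: d²=389 > ρ²=55 → inactive
o3: d²=81 > ρ²=55 → inactive
F = F_att + ΣF_rep = (-0.2737,5.9453)
Δp = p'−p = (-0.0547,1.1891); α = Δx/Fx = (-37/676) / (-185/676) = 1/5
check: Δy/Fy = (4019/3380) / (4019/676) = 1/5 ✓

α = 1/5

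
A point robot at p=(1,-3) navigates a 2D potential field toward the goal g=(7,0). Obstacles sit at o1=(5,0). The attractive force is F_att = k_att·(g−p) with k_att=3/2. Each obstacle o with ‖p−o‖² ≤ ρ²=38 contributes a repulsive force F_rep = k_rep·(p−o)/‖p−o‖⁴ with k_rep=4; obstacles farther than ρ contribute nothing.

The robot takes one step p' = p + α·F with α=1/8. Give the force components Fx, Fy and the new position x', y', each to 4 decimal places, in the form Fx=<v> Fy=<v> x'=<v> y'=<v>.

F_att = 3/2·(g−p) = 3/2·(6,3) = (9.0000,4.5000)
o1: d²=25 ≤ ρ²=38; F_rep = 4·(-4,-3)/25² = (-0.0256,-0.0192)
F = F_att + ΣF_rep = (8.9744,4.4808)
p' = p + 1/8·F = (2.1218,-2.4399)

Fx=8.9744 Fy=4.4808 x'=2.1218 y'=-2.4399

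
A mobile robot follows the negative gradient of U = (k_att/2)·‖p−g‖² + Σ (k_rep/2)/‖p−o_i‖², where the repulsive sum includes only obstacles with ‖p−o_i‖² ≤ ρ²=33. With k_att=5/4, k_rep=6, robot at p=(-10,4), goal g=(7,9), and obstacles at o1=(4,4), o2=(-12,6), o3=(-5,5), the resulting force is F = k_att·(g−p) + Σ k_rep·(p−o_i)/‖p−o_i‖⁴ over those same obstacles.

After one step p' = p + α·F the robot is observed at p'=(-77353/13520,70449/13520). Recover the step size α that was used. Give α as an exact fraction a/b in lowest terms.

α = 1/5

F_att = 5/4·(g−p) = 5/4·(17,5) = (21.2500,6.2500)
o1: d²=196 > ρ²=33 → inactive
o2: d²=8 ≤ ρ²=33; F_rep = 6·(2,-2)/8² = (0.1875,-0.1875)
o3: d²=26 ≤ ρ²=33; F_rep = 6·(-5,-1)/26² = (-0.0444,-0.0089)
F = F_att + ΣF_rep = (21.3931,6.0536)
Δp = p'−p = (4.2786,1.2107); α = Δx/Fx = (57847/13520) / (57847/2704) = 1/5
check: Δy/Fy = (16369/13520) / (16369/2704) = 1/5 ✓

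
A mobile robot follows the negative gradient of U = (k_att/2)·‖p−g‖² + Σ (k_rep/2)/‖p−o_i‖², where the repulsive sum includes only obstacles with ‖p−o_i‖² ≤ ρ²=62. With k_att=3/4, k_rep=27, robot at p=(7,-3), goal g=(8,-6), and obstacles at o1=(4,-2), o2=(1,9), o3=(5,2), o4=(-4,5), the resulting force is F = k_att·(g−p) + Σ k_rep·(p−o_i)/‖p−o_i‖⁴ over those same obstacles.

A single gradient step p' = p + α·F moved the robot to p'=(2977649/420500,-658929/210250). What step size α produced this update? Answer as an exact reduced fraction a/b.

α = 1/20

F_att = 3/4·(g−p) = 3/4·(1,-3) = (0.7500,-2.2500)
o1: d²=10 ≤ ρ²=62; F_rep = 27·(3,-1)/10² = (0.8100,-0.2700)
o2: d²=180 > ρ²=62 → inactive
o3: d²=29 ≤ ρ²=62; F_rep = 27·(2,-5)/29² = (0.0642,-0.1605)
o4: d²=185 > ρ²=62 → inactive
F = F_att + ΣF_rep = (1.6242,-2.6805)
Δp = p'−p = (0.0812,-0.1340); α = Δx/Fx = (34149/420500) / (34149/21025) = 1/20
check: Δy/Fy = (-28179/210250) / (-56358/21025) = 1/20 ✓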